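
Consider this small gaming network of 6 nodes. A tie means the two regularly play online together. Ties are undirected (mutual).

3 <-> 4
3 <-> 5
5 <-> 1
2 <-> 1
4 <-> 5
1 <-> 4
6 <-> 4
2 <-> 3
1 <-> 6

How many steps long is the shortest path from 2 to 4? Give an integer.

2

One shortest route is 2 – 1 – 4, which uses 2 edges, and 2 and 4 are not directly tied, so nothing shorter exists. So d(2,4) = 2.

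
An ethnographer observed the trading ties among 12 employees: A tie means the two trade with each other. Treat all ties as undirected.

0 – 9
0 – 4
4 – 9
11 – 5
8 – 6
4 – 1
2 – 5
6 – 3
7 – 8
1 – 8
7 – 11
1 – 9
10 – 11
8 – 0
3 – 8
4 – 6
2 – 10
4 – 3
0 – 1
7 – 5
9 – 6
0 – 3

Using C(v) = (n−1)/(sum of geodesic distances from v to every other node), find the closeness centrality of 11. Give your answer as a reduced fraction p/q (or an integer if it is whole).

Distances from 11: 0:3, 1:3, 2:2, 3:3, 4:4, 5:1, 6:3, 7:1, 8:2, 9:4, 10:1. Sum = 27.
n = 12, so closeness = 11/27.

11/27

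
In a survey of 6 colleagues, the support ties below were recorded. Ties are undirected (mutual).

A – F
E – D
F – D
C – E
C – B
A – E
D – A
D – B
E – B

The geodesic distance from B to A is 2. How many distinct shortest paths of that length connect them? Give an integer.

2

The shortest distance is 2. The length-2 paths are: B–E–A; B–D–A.
That gives 2 distinct shortest paths.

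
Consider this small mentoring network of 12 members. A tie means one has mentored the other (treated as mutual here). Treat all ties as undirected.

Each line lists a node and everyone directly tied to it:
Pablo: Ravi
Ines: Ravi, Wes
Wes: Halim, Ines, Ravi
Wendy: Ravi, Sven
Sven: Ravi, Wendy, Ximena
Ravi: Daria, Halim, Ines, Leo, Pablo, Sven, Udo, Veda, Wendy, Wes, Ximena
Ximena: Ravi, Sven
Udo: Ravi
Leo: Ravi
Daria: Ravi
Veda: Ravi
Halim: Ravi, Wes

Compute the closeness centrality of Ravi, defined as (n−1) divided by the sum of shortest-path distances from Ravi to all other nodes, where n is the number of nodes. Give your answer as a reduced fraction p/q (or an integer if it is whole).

Distances from Ravi: Daria:1, Halim:1, Ines:1, Leo:1, Pablo:1, Sven:1, Udo:1, Veda:1, Wendy:1, Wes:1, Ximena:1. Sum = 11.
n = 12, so closeness = 11/11 = 1.

1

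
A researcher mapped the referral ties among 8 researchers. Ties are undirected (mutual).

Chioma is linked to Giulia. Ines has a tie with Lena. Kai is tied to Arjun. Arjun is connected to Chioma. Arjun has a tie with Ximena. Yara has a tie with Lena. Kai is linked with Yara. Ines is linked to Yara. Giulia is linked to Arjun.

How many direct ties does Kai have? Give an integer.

Kai is directly tied to Arjun and Yara. That is 2 neighbors, so the degree of Kai is 2.

2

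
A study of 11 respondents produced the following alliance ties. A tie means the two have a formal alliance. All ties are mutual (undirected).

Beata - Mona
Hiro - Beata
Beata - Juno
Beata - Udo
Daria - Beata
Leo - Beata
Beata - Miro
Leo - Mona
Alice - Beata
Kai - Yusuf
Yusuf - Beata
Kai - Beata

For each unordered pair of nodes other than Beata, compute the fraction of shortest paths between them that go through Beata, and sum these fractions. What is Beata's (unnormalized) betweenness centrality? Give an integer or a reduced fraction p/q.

Pairs whose geodesics pass through Beata — Daria–Mona: 1; Daria–Leo: 1; Daria–Yusuf: 1; Daria–Hiro: 1; Daria–Juno: 1; Daria–Miro: 1; Daria–Alice: 1; Daria–Kai: 1; Daria–Udo: 1; Mona–Yusuf: 1; Mona–Hiro: 1; Mona–Juno: 1; Mona–Miro: 1; Mona–Alice: 1 … (+29 more pairs).
All other pairs contribute 0.
Summing the contributions gives betweenness(Beata) = 43.

43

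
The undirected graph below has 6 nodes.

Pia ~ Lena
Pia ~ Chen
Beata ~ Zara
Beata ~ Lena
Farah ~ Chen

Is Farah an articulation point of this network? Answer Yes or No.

No

Even without Farah, every remaining node can still reach every other (the residual graph is connected), so Farah is not a cut vertex.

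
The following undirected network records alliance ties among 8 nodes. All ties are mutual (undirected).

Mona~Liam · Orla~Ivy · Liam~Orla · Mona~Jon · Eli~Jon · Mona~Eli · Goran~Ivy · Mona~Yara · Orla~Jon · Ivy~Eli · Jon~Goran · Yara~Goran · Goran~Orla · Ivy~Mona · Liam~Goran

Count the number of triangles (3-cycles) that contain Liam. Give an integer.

1

Liam's neighbors: Goran, Mona, and Orla.
Neighbor pairs that are themselves tied: Liam–Goran–Orla. Each forms one triangle with Liam, for 1 in total.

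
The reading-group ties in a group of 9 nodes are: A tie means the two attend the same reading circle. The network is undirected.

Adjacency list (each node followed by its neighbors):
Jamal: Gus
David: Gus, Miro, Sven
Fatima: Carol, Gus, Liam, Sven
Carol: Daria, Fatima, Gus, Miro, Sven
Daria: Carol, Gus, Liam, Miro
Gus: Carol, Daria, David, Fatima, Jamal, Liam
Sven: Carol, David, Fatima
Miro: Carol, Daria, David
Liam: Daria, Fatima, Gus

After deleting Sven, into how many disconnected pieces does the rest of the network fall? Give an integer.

1

Sven's neighbors (Carol, David, and Fatima) remain reachable from one another through other ties, so the rest of the network stays in one piece.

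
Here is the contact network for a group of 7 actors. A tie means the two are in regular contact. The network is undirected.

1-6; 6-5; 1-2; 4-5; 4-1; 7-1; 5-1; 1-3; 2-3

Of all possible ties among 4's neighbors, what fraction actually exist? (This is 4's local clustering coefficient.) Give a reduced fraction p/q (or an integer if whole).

1

4's neighbors: 1 and 5 (k = 2).
Possible neighbor pairs: C(2,2) = 1. Edges among them: 1–5 → e = 1.
Clustering(4) = 1/1.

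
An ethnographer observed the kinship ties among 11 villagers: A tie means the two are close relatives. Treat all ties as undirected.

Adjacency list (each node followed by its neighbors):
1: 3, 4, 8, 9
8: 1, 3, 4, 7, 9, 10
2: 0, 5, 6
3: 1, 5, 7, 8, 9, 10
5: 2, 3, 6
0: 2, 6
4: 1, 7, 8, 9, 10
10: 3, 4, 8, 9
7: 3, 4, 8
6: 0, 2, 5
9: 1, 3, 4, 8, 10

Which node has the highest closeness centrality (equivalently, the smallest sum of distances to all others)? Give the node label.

3

Farness (sum of distances to all others) for each node — 0:32, 1:20, 2:24, 3:15, 4:23, 5:18, 6:24, 7:21, 8:18, 9:19, 10:20.
The smallest farness is 15, for 3, so 3 has the highest closeness.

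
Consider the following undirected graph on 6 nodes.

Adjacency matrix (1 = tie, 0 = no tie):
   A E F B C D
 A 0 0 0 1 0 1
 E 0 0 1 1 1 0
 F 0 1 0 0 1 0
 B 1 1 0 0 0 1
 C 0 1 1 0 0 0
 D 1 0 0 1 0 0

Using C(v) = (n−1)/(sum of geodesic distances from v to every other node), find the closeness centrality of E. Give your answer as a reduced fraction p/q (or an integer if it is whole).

Distances from E: A:2, B:1, C:1, D:2, F:1. Sum = 7.
n = 6, so closeness = 5/7.

5/7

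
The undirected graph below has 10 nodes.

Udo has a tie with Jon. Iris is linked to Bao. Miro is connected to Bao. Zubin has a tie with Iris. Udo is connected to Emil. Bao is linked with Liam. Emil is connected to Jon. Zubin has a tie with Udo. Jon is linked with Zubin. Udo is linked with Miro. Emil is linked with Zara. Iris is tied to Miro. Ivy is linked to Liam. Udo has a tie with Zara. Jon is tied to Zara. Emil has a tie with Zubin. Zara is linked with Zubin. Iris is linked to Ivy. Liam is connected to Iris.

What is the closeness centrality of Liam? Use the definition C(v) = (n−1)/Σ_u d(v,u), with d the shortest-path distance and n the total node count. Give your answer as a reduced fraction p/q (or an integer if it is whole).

9/19

Distances from Liam: Bao:1, Emil:3, Iris:1, Ivy:1, Jon:3, Miro:2, Udo:3, Zara:3, Zubin:2. Sum = 19.
n = 10, so closeness = 9/19.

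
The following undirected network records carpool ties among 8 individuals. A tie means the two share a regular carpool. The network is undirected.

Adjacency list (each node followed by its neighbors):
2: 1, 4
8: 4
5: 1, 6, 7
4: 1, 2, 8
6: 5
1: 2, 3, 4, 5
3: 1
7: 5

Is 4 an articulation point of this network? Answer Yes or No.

Yes

Removing 4 leaves {8} with no path to {1, 2, 3, 5, 6, and 7}, so the network splits into 2 components. 4 is a cut vertex.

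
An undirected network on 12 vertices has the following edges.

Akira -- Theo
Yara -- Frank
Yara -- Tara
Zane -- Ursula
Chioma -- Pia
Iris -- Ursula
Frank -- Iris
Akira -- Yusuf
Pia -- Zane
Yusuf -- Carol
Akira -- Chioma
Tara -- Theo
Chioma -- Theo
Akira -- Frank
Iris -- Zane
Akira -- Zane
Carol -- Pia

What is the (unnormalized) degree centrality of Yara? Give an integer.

Yara is directly tied to Frank and Tara. That is 2 neighbors, so the degree of Yara is 2.

2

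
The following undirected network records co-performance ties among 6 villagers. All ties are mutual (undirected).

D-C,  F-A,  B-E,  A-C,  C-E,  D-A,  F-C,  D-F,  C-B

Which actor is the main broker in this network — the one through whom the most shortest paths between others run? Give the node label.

Unnormalized betweenness of each node: A:0, B:0, C:6, D:0, E:0, F:0.
C has the largest value, 6, making it the main broker — the node through which the most shortest paths run.

C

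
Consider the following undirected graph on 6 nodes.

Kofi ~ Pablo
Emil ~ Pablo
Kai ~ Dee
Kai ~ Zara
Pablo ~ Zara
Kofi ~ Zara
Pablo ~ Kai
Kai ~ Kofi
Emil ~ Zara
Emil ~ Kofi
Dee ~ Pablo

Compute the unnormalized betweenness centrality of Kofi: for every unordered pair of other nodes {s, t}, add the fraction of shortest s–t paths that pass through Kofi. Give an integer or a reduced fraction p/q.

Pairs whose geodesics pass through Kofi — Kai–Emil: 1/3.
All other pairs contribute 0.
Summing the contributions gives betweenness(Kofi) = 1/3.

1/3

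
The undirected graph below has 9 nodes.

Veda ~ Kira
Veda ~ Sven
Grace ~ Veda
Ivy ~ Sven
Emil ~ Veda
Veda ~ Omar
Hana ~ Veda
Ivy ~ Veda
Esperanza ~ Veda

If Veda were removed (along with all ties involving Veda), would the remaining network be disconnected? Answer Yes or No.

Removing Veda leaves {Hana} with no path to {Kira}, so the network splits into 7 components. Veda is a cut vertex.

Yes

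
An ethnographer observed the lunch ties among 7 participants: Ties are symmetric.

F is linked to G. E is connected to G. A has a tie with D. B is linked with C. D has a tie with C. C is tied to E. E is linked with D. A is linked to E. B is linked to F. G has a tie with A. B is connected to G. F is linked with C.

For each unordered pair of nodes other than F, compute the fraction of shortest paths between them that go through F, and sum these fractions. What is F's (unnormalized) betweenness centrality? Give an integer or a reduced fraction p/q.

1/3

Pairs whose geodesics pass through F — G–C: 1/3.
All other pairs contribute 0.
Summing the contributions gives betweenness(F) = 1/3.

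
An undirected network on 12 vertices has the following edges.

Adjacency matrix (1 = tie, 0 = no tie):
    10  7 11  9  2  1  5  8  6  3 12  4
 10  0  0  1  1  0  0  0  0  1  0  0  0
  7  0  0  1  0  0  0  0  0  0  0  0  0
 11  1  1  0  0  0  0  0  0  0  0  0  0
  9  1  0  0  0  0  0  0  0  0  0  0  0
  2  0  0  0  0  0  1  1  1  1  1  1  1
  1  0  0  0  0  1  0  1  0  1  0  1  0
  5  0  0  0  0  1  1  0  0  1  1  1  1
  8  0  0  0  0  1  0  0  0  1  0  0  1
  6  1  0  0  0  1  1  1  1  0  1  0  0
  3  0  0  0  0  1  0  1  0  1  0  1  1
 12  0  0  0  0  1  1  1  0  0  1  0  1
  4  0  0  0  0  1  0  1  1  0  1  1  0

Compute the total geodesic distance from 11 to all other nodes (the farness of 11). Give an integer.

Distances from 11: 1:3, 2:3, 3:3, 4:4, 5:3, 6:2, 7:1, 8:3, 9:2, 10:1, 12:4.
Sum = 3 + 3 + 3 + 4 + 3 + 2 + 1 + 3 + 2 + 1 + 4 = 29.

29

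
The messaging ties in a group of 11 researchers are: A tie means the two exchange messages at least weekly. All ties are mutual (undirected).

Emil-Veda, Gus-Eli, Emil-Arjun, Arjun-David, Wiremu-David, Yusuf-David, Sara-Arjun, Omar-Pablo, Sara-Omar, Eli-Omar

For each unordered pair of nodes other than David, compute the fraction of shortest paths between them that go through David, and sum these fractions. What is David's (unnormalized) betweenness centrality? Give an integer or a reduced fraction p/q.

17

Pairs whose geodesics pass through David — Yusuf–Emil: 1; Yusuf–Arjun: 1; Yusuf–Pablo: 1; Yusuf–Sara: 1; Yusuf–Veda: 1; Yusuf–Eli: 1; Yusuf–Wiremu: 1; Yusuf–Omar: 1; Yusuf–Gus: 1; Emil–Wiremu: 1; Arjun–Wiremu: 1; Pablo–Wiremu: 1; Sara–Wiremu: 1; Veda–Wiremu: 1 … (+3 more pairs).
All other pairs contribute 0.
Summing the contributions gives betweenness(David) = 17.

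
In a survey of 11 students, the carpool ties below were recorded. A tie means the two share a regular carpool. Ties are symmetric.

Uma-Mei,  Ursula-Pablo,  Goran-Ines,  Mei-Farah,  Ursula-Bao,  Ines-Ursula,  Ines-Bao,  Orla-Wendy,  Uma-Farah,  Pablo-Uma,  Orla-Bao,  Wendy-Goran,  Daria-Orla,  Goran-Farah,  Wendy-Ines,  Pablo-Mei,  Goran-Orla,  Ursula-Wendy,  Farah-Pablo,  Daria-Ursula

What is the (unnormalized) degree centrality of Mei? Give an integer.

Mei is directly tied to Farah, Pablo, and Uma. That is 3 neighbors, so the degree of Mei is 3.

3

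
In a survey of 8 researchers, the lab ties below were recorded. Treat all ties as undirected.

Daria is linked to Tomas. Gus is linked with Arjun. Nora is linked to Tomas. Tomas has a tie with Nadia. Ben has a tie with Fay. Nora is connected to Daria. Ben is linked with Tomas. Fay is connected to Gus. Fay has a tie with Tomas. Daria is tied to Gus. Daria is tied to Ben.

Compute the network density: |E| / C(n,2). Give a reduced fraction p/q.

11/28

There are 11 edges and 8 nodes, so the maximum possible is C(8,2) = 28.
Density = 11/28.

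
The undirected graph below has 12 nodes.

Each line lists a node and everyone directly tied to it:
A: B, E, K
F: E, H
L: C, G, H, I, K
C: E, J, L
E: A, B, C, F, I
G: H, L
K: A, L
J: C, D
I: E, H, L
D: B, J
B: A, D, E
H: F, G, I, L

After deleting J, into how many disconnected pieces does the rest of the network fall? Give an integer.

J's neighbors (C and D) remain reachable from one another through other ties, so the rest of the network stays in one piece.

1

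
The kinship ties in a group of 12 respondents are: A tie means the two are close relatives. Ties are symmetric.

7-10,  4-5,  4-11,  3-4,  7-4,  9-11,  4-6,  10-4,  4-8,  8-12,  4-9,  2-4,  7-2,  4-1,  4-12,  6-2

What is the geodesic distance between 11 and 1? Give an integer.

One shortest route is 11 – 4 – 1, which uses 2 edges, and 11 and 1 are not directly tied, so nothing shorter exists. So d(11,1) = 2.

2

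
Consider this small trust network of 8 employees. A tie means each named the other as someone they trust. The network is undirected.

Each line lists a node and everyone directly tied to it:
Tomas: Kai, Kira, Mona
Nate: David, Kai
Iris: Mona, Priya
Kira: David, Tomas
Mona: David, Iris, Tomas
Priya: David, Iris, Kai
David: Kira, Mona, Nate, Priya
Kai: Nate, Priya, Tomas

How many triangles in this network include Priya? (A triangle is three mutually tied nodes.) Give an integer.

0

Priya's neighbors are David, Iris, and Kai, but none of them are tied to each other, so no triangle contains Priya.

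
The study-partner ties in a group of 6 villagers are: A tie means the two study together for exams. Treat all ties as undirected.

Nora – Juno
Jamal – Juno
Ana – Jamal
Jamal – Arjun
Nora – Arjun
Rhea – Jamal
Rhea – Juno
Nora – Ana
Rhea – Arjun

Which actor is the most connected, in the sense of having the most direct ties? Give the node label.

Degrees — Ana:2, Arjun:3, Jamal:4, Juno:3, Nora:3, Rhea:3.
The maximum is 4, attained only by Jamal.

Jamal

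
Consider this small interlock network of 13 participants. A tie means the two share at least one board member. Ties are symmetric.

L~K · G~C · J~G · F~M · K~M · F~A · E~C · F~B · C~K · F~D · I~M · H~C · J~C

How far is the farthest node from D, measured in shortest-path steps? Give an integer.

Distances from D: A:2, B:2, C:4, E:5, F:1, G:5, H:5, I:3, J:5, K:3, L:4, M:2.
The largest is 5 (to G, J, H, and E), so the eccentricity of D is 5.

5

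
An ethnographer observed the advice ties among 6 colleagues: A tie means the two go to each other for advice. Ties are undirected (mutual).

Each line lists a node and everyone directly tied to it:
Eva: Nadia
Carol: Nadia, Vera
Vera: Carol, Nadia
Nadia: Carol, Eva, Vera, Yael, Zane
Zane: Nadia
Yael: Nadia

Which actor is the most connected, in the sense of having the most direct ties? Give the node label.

Nadia

Degrees — Carol:2, Eva:1, Nadia:5, Vera:2, Yael:1, Zane:1.
The maximum is 5, attained only by Nadia.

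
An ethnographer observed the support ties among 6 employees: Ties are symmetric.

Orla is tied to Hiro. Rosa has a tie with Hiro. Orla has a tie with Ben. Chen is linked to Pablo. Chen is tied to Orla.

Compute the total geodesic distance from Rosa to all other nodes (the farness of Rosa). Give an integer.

13

Distances from Rosa: Ben:3, Chen:3, Hiro:1, Orla:2, Pablo:4.
Sum = 3 + 3 + 1 + 2 + 4 = 13.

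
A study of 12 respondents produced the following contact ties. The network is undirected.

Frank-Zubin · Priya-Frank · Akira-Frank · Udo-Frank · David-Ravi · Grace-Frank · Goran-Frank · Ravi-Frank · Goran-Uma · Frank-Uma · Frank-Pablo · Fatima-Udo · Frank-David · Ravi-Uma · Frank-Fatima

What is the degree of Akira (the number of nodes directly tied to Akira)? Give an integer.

Akira is directly tied to Frank. That is 1 neighbor, so the degree of Akira is 1.

1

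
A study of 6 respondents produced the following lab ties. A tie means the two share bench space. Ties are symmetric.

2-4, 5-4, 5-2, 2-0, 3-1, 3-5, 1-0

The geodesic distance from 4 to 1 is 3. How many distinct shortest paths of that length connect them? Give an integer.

2

The shortest distance is 3. The length-3 paths are: 4–2–0–1; 4–5–3–1.
That gives 2 distinct shortest paths.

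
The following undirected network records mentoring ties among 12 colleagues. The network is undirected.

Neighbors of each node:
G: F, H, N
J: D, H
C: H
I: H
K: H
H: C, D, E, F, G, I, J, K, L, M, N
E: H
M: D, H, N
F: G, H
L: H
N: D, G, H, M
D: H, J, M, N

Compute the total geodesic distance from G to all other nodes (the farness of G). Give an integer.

19

Distances from G: C:2, D:2, E:2, F:1, H:1, I:2, J:2, K:2, L:2, M:2, N:1.
Sum = 2 + 2 + 2 + 1 + 1 + 2 + 2 + 2 + 2 + 2 + 1 = 19.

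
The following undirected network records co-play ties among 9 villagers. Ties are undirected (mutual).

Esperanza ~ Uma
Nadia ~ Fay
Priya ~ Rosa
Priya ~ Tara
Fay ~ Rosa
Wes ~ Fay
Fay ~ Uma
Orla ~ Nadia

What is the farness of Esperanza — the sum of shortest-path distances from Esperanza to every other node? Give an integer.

25

Distances from Esperanza: Fay:2, Nadia:3, Orla:4, Priya:4, Rosa:3, Tara:5, Uma:1, Wes:3.
Sum = 2 + 3 + 4 + 4 + 3 + 5 + 1 + 3 = 25.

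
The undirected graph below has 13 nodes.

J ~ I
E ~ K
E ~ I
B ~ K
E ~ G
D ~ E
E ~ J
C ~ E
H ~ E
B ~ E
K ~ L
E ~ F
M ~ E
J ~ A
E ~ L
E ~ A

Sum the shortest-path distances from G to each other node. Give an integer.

23

Distances from G: A:2, B:2, C:2, D:2, E:1, F:2, H:2, I:2, J:2, K:2, L:2, M:2.
Sum = 2 + 2 + 2 + 2 + 1 + 2 + 2 + 2 + 2 + 2 + 2 + 2 = 23.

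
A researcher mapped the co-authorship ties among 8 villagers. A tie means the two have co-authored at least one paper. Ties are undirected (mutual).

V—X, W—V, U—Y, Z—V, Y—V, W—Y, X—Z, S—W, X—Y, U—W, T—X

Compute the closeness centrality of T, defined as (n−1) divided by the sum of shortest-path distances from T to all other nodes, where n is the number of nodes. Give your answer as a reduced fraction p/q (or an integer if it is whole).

Distances from T: S:4, U:3, V:2, W:3, X:1, Y:2, Z:2. Sum = 17.
n = 8, so closeness = 7/17.

7/17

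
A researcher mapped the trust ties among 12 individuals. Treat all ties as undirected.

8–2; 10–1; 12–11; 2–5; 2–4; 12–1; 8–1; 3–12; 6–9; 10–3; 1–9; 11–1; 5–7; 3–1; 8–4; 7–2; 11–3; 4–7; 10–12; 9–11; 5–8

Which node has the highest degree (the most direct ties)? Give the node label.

Degrees — 1:6, 2:4, 3:4, 4:3, 5:3, 6:1, 7:3, 8:4, 9:3, 10:3, 11:4, 12:4.
The maximum is 6, attained only by 1.

1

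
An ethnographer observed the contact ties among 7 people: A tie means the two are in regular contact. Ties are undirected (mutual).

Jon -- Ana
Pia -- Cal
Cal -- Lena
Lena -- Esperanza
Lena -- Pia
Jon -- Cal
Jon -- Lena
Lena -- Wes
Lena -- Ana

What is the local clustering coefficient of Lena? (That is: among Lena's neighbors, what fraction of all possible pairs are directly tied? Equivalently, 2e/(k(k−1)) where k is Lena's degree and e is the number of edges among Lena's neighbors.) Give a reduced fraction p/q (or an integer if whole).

1/5

Lena's neighbors: Ana, Cal, Esperanza, Jon, Pia, and Wes (k = 6).
Possible neighbor pairs: C(6,2) = 15. Edges among them: Ana–Jon, Cal–Jon, Cal–Pia → e = 3.
Clustering(Lena) = 3/15 = 1/5.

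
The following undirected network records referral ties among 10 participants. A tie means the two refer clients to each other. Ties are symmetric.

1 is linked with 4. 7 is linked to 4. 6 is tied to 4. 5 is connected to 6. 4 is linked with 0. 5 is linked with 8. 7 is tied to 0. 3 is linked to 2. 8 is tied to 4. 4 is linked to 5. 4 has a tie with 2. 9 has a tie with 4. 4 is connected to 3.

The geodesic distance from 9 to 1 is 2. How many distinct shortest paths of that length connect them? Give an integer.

The shortest distance is 2, and the only length-2 path is 9–4–1. So there is exactly 1 shortest path.

1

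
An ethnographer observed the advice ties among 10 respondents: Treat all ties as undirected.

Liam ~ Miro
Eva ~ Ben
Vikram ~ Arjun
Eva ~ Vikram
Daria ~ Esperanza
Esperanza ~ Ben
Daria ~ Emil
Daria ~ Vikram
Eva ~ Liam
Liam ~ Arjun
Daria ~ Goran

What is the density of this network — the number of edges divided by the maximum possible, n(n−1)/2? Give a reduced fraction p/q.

There are 11 edges and 10 nodes, so the maximum possible is C(10,2) = 45.
Density = 11/45.

11/45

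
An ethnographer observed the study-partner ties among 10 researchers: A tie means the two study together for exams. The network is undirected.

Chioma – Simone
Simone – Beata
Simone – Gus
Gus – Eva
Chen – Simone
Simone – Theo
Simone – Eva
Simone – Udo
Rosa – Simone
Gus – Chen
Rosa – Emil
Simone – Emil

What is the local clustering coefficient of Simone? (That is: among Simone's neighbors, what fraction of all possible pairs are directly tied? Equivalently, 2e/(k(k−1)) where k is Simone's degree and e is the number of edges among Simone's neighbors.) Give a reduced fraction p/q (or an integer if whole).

Simone's neighbors: Beata, Chen, Chioma, Emil, Eva, Gus, Rosa, Theo, and Udo (k = 9).
Possible neighbor pairs: C(9,2) = 36. Edges among them: Chen–Gus, Emil–Rosa, Eva–Gus → e = 3.
Clustering(Simone) = 3/36 = 1/12.

1/12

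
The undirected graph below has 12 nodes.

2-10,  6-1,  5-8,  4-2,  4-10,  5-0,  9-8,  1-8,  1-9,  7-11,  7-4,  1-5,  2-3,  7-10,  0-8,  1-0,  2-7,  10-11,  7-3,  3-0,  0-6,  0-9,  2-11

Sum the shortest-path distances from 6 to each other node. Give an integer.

Distances from 6: 0:1, 1:1, 2:3, 3:2, 4:4, 5:2, 7:3, 8:2, 9:2, 10:4, 11:4.
Sum = 1 + 1 + 3 + 2 + 4 + 2 + 3 + 2 + 2 + 4 + 4 = 28.

28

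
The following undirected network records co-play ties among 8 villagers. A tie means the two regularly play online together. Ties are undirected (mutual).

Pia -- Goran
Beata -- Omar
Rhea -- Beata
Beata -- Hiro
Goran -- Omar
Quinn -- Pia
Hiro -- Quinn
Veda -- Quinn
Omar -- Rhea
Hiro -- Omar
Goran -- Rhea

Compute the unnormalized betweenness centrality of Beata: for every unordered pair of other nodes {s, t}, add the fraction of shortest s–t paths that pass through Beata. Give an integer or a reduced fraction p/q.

Pairs whose geodesics pass through Beata — Quinn–Rhea: 1/3; Veda–Rhea: 1/3; Rhea–Hiro: 1/2.
All other pairs contribute 0.
Summing the contributions gives betweenness(Beata) = 7/6.

7/6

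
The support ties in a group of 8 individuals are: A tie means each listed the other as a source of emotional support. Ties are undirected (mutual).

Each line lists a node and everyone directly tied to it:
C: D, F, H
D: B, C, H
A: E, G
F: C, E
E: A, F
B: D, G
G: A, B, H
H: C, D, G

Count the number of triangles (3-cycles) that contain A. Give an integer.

0

A's neighbors are E and G, but none of them are tied to each other, so no triangle contains A.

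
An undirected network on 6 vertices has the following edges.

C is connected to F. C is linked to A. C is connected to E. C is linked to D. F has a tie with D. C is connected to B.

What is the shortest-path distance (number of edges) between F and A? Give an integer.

One shortest route is F – C – A, which uses 2 edges, and F and A are not directly tied, so nothing shorter exists. So d(F,A) = 2.

2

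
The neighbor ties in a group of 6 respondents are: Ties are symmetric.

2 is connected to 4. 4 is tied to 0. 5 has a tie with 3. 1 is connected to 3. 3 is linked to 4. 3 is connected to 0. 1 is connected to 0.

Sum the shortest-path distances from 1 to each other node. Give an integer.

9

Distances from 1: 0:1, 2:3, 3:1, 4:2, 5:2.
Sum = 1 + 3 + 1 + 2 + 2 = 9.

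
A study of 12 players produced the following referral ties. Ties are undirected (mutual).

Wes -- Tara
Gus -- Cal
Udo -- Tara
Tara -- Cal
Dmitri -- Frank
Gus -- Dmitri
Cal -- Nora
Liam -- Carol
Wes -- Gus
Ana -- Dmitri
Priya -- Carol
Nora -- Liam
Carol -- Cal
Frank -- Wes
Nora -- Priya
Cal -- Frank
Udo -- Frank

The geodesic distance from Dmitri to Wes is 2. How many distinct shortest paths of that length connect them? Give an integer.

2

The shortest distance is 2. The length-2 paths are: Dmitri–Frank–Wes; Dmitri–Gus–Wes.
That gives 2 distinct shortest paths.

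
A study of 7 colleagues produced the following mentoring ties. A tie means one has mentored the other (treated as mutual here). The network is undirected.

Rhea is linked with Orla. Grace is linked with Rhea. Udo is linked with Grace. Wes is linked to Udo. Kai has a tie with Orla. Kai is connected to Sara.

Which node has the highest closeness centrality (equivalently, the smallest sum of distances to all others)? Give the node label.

Rhea

Farness (sum of distances to all others) for each node — Grace:13, Kai:16, Orla:13, Rhea:12, Sara:21, Udo:16, Wes:21.
The smallest farness is 12, for Rhea, so Rhea has the highest closeness.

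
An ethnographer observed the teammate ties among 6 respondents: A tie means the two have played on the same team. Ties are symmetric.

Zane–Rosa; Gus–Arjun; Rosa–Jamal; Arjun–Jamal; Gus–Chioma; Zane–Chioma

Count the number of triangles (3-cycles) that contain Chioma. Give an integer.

0

Chioma's neighbors are Gus and Zane, but none of them are tied to each other, so no triangle contains Chioma.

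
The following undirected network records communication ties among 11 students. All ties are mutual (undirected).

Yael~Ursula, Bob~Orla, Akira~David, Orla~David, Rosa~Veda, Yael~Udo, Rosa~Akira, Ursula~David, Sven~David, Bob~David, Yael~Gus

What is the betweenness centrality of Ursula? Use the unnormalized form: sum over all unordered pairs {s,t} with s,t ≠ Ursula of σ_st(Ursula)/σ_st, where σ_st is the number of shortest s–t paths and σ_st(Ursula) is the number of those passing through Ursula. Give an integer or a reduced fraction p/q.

21

Pairs whose geodesics pass through Ursula — Veda–Yael: 1; Veda–Udo: 1; Veda–Gus: 1; Yael–David: 1; Yael–Akira: 1; Yael–Rosa: 1; Yael–Sven: 1; Yael–Bob: 1; Yael–Orla: 1; David–Udo: 1; David–Gus: 1; Akira–Udo: 1; Akira–Gus: 1; Rosa–Udo: 1 … (+7 more pairs).
All other pairs contribute 0.
Summing the contributions gives betweenness(Ursula) = 21.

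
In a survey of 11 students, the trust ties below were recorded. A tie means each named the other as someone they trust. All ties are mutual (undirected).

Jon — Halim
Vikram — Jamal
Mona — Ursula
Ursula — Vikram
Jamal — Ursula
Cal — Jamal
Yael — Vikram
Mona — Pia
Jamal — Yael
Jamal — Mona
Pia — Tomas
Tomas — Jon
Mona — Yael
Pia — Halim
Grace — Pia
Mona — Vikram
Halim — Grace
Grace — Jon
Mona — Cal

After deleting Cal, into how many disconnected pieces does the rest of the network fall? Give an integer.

1

Cal's neighbors (Jamal and Mona) remain reachable from one another through other ties, so the rest of the network stays in one piece.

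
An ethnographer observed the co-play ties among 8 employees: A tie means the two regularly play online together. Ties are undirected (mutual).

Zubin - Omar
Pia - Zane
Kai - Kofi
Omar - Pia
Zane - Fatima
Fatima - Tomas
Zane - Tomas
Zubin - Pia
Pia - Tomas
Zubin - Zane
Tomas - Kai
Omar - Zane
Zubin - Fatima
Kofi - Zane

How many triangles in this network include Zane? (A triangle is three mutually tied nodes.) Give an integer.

Zane's neighbors: Fatima, Kofi, Omar, Pia, Tomas, and Zubin.
Neighbor pairs that are themselves tied: Zane–Fatima–Tomas; Zane–Fatima–Zubin; Zane–Omar–Pia; Zane–Omar–Zubin; Zane–Pia–Tomas; Zane–Pia–Zubin. Each forms one triangle with Zane, for 6 in total.

6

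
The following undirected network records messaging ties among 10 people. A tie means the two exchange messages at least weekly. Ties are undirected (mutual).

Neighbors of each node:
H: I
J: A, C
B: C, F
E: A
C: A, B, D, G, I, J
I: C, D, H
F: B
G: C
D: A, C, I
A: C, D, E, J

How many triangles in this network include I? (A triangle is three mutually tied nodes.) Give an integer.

1

I's neighbors: C, D, and H.
Neighbor pairs that are themselves tied: I–C–D. Each forms one triangle with I, for 1 in total.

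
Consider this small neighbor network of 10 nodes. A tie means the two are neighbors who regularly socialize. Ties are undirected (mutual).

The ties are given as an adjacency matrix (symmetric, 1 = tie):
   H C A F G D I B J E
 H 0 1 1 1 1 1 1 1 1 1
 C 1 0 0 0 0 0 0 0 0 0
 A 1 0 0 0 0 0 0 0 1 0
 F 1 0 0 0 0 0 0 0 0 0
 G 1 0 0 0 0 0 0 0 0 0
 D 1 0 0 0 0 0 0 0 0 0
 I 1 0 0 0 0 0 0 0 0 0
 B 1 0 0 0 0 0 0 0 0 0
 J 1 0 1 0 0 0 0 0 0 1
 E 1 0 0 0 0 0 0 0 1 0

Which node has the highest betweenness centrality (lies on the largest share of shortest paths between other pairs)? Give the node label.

H

Unnormalized betweenness of each node: A:0, B:0, C:0, D:0, E:0, F:0, G:0, H:67/2, I:0, J:1/2.
H has the largest value, 67/2, making it the main broker — the node through which the most shortest paths run.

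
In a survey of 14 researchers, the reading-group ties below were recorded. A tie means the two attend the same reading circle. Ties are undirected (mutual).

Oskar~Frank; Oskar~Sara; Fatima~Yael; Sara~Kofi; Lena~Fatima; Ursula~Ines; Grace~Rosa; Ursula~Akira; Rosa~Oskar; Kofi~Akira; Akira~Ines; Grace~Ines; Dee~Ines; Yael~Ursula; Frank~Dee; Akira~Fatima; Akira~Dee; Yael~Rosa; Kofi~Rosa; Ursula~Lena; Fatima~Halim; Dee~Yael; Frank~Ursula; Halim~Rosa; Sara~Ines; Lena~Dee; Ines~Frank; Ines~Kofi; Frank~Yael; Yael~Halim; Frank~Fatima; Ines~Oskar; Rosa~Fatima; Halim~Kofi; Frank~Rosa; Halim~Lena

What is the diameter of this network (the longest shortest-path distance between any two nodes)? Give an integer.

Eccentricity of each node (its greatest distance to any other): Akira:2, Dee:2, Fatima:3, Frank:2, Grace:3, Halim:2, Ines:2, Kofi:2, Lena:3, Oskar:3, Rosa:2, Sara:3, Ursula:2, Yael:3.
The maximum eccentricity is 3, realized for instance by the pair Lena–Grace via Lena – Dee – Ines – Grace. So the diameter is 3.

3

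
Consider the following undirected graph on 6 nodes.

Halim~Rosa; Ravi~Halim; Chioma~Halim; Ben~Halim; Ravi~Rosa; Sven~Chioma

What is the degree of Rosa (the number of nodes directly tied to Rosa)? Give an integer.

Rosa is directly tied to Halim and Ravi. That is 2 neighbors, so the degree of Rosa is 2.

2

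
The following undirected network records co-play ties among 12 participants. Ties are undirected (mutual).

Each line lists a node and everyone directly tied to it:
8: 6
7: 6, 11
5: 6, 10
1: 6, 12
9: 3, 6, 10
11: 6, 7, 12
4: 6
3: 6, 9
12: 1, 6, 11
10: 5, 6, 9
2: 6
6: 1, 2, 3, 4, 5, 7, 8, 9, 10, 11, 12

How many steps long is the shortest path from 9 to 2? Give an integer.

2

One shortest route is 9 – 6 – 2, which uses 2 edges, and 9 and 2 are not directly tied, so nothing shorter exists. So d(9,2) = 2.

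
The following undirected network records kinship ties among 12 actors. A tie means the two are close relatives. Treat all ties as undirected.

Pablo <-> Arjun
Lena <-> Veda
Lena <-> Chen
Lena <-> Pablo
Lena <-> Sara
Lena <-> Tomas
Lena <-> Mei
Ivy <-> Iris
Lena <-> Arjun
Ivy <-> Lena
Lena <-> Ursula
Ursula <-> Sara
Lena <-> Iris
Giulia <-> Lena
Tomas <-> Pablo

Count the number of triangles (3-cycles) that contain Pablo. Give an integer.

Pablo's neighbors: Arjun, Lena, and Tomas.
Neighbor pairs that are themselves tied: Pablo–Arjun–Lena; Pablo–Lena–Tomas. Each forms one triangle with Pablo, for 2 in total.

2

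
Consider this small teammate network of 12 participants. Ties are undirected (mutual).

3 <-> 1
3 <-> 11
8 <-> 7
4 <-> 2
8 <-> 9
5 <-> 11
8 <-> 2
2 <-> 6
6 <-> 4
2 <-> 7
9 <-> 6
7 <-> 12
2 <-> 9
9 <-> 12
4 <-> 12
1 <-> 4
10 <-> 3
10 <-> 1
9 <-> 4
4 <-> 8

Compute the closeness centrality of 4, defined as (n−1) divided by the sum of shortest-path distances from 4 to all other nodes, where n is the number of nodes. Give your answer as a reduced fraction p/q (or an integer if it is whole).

11/19

Distances from 4: 1:1, 2:1, 3:2, 5:4, 6:1, 7:2, 8:1, 9:1, 10:2, 11:3, 12:1. Sum = 19.
n = 12, so closeness = 11/19.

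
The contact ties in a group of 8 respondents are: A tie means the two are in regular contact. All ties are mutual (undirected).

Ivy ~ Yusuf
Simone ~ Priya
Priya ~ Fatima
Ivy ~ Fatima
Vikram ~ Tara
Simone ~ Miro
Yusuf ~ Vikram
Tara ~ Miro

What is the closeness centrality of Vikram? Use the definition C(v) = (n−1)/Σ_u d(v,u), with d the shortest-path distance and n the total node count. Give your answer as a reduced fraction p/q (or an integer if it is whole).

Distances from Vikram: Fatima:3, Ivy:2, Miro:2, Priya:4, Simone:3, Tara:1, Yusuf:1. Sum = 16.
n = 8, so closeness = 7/16.

7/16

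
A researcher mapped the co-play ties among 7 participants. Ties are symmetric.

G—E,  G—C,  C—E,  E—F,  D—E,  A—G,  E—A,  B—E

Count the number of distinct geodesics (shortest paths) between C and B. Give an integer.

The shortest distance is 2, and the only length-2 path is C–E–B. So there is exactly 1 shortest path.

1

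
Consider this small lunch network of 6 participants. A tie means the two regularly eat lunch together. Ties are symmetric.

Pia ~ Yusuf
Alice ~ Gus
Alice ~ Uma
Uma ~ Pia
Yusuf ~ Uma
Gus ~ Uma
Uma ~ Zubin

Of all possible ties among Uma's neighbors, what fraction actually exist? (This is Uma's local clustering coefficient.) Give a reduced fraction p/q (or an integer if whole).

Uma's neighbors: Alice, Gus, Pia, Yusuf, and Zubin (k = 5).
Possible neighbor pairs: C(5,2) = 10. Edges among them: Alice–Gus, Pia–Yusuf → e = 2.
Clustering(Uma) = 2/10 = 1/5.

1/5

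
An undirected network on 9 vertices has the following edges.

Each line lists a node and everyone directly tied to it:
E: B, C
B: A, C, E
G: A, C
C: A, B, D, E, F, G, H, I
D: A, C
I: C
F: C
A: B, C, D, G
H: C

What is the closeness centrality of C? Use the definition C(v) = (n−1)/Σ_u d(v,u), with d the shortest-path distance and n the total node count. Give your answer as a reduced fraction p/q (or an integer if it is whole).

Distances from C: A:1, B:1, D:1, E:1, F:1, G:1, H:1, I:1. Sum = 8.
n = 9, so closeness = 8/8 = 1.

1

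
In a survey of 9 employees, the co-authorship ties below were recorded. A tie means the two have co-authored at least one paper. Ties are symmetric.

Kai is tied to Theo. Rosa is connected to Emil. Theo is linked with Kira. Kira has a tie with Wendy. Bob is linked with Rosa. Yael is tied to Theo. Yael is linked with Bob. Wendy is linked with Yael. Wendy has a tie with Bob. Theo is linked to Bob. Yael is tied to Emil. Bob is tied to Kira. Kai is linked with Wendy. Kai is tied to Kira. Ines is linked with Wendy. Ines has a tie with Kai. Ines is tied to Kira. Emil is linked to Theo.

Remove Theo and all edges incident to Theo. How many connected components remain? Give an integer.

Theo's neighbors (Bob, Emil, Kai, Kira, and Yael) remain reachable from one another through other ties, so the rest of the network stays in one piece.

1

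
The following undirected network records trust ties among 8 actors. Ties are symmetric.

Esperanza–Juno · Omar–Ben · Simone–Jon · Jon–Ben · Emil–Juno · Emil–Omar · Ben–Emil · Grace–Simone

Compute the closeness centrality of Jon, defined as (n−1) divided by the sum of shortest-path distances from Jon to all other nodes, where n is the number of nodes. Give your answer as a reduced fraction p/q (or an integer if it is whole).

7/15

Distances from Jon: Ben:1, Emil:2, Esperanza:4, Grace:2, Juno:3, Omar:2, Simone:1. Sum = 15.
n = 8, so closeness = 7/15.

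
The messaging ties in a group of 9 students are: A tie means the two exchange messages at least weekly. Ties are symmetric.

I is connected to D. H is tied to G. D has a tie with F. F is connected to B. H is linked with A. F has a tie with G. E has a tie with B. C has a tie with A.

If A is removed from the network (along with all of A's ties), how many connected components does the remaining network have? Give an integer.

2

Without A, the remaining ties split the others into: {C}; {B, D, E, F, G, H, I}.
That's 2 separate components.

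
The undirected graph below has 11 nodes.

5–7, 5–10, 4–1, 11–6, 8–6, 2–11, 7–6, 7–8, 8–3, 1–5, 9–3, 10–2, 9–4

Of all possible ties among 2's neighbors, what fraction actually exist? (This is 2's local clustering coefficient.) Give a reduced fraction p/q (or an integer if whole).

2's neighbors: 10 and 11 (k = 2).
Possible neighbor pairs: C(2,2) = 1. Edges among them: none → e = 0.
Clustering(2) = 0/1.

0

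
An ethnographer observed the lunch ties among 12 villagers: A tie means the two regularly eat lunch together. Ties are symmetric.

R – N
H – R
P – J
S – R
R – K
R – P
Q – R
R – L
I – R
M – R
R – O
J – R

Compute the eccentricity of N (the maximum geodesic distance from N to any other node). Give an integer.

2

Distances from N: H:2, I:2, J:2, K:2, L:2, M:2, O:2, P:2, Q:2, R:1, S:2.
The largest is 2 (to I, O, S, L, P, Q, J, K, H, and M), so the eccentricity of N is 2.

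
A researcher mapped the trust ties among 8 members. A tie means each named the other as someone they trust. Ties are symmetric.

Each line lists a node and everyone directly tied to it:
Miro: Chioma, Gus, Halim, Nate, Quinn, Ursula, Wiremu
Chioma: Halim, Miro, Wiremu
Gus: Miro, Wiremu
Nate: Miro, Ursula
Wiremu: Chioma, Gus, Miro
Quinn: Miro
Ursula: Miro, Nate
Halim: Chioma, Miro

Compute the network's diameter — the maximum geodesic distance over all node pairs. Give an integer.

Eccentricity of each node (its greatest distance to any other): Chioma:2, Gus:2, Halim:2, Miro:1, Nate:2, Quinn:2, Ursula:2, Wiremu:2.
The maximum eccentricity is 2, realized for instance by the pair Nate–Wiremu via Nate – Miro – Wiremu. So the diameter is 2.

2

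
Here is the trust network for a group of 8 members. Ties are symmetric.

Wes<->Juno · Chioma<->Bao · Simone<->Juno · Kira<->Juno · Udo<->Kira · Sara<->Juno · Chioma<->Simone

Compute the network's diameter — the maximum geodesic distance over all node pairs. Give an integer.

5

Eccentricity of each node (its greatest distance to any other): Bao:5, Chioma:4, Juno:3, Kira:4, Sara:4, Simone:3, Udo:5, Wes:4.
The maximum eccentricity is 5, realized for instance by the pair Udo–Bao via Udo – Kira – Juno – Simone – Chioma – Bao. So the diameter is 5.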